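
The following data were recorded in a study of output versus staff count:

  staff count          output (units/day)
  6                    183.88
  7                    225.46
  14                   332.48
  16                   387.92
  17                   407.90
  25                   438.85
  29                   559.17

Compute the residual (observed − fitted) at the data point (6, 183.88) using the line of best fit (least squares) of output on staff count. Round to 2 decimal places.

-27.90

n = 7, Σx = 114, Σy = 2535.66, Σxy = 47664.42, Σx² = 2292
Sxx = Σx² − (Σx)²/n = 2292 − 1856.571429 = 435.428571
Sxy = Σxy − (Σx)(Σy)/n = 47664.42 − 41295.034286 = 6369.385714
b = Sxy/Sxx = 6369.385714/435.428571 = 14.627854
a = ȳ − b·x̄ = 362.237143 − 14.627854·16.285714 = 124.012087
ŷ(6) = 124.012087 + 14.627854·6 = 211.779213
residual = y − ŷ = 183.88 − 211.779213 = -27.899213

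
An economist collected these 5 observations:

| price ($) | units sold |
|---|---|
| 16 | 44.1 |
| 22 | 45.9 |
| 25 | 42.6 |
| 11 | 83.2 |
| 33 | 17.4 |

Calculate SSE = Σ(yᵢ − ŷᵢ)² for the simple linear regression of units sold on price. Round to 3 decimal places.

393.825

n = 5, Σx = 107, Σy = 233.2, Σxy = 4269.8, Σx² = 2575, Σy² = 13091.38
Sxx = Σx² − (Σx)²/n = 2575 − 2289.8 = 285.2
Sxy = Σxy − (Σx)(Σy)/n = 4269.8 − 4990.48 = -720.68
Syy = Σy² − (Σy)²/n = 13091.38 − 10876.448 = 2214.932
b = Sxy/Sxx = -720.68/285.2 = -2.526928
SSE = Syy − b·Sxy = 2214.932 − (-2.526928)·(-720.68) = 393.825189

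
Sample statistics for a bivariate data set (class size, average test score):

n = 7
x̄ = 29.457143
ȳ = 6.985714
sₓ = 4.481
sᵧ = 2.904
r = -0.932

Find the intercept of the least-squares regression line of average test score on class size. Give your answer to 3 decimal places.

24.778

b = r · sᵧ/sₓ = -0.932 · 2.904/4.481 = -0.604001
a = ȳ − b·x̄ = 6.985714 − (-0.604001)·29.457143 = 24.777855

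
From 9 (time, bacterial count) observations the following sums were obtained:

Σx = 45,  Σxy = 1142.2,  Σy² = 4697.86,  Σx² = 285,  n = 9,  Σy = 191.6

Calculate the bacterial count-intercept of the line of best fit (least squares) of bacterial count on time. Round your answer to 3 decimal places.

Sxx = Σx² − (Σx)²/n = 285 − 225 = 60
Sxy = Σxy − (Σx)(Σy)/n = 1142.2 − 958 = 184.2
b = Sxy/Sxx = 184.2/60 = 3.07
a = ȳ − b·x̄ = 21.288889 − 3.07·5 = 5.938889

5.939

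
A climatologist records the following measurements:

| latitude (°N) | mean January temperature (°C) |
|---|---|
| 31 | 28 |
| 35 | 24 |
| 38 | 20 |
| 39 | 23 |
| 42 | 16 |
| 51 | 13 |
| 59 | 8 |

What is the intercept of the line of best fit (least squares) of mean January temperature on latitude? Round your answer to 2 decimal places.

n = 7, Σx = 295, Σy = 132, Σxy = 5172, Σx² = 12997
Sxx = Σx² − (Σx)²/n = 12997 − 12432.142857 = 564.857143
Sxy = Σxy − (Σx)(Σy)/n = 5172 − 5562.857143 = -390.857143
b = Sxy/Sxx = -390.857143/564.857143 = -0.691958
a = ȳ − b·x̄ = 18.857143 − (-0.691958)·42.142857 = 48.018209

48.02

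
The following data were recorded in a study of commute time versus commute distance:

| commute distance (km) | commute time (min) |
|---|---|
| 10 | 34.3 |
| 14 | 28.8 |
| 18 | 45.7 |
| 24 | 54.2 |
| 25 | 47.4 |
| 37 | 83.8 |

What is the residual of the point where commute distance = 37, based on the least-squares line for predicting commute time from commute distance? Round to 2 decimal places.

n = 6, Σx = 128, Σy = 294.2, Σxy = 7155.2, Σx² = 3190
Sxx = Σx² − (Σx)²/n = 3190 − 2730.666667 = 459.333333
Sxy = Σxy − (Σx)(Σy)/n = 7155.2 − 6276.266667 = 878.933333
b = Sxy/Sxx = 878.933333/459.333333 = 1.913498
a = ȳ − b·x̄ = 49.033333 − 1.913498·21.333333 = 8.212046
ŷ(37) = 8.212046 + 1.913498·37 = 79.011466
residual = y − ŷ = 83.8 − 79.011466 = 4.788534

4.79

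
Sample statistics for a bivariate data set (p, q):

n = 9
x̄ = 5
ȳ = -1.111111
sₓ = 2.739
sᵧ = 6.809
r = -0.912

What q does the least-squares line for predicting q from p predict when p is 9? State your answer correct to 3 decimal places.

b = r · sᵧ/sₓ = -0.912 · 6.809/2.739 = -2.267181
a = ȳ − b·x̄ = -1.111111 − (-2.267181)·5 = 10.224793
ŷ(9) = a + b·9 = 10.224793 + (-2.267181)·9 = -10.179834

-10.180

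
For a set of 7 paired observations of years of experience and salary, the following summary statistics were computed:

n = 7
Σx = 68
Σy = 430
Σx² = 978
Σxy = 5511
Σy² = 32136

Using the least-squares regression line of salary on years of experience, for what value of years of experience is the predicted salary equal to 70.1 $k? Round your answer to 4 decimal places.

11.7779

Sxx = Σx² − (Σx)²/n = 978 − 660.571429 = 317.428571
Sxy = Σxy − (Σx)(Σy)/n = 5511 − 4177.142857 = 1333.857143
b = Sxy/Sxx = 1333.857143/317.428571 = 4.202070
a = ȳ − b·x̄ = 61.428571 − 4.202070·9.714286 = 20.608461
Set a + b·x = 70.1: x = (70.1 − 20.608461) / 4.202070 = 11.777894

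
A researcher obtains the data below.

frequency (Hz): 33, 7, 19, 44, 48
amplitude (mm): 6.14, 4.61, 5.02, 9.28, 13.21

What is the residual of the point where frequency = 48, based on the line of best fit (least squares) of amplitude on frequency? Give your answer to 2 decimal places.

2.28

n = 5, Σx = 151, Σy = 38.26, Σxy = 1372.67, Σx² = 5739
Sxx = Σx² − (Σx)²/n = 5739 − 4560.2 = 1178.8
Sxy = Σxy − (Σx)(Σy)/n = 1372.67 − 1155.452 = 217.218
b = Sxy/Sxx = 217.218/1178.8 = 0.184270
a = ȳ − b·x̄ = 7.652 − 0.184270·30.2 = 2.087033
ŷ(48) = 2.087033 + 0.184270·48 = 10.932014
residual = y − ŷ = 13.21 − 10.932014 = 2.277986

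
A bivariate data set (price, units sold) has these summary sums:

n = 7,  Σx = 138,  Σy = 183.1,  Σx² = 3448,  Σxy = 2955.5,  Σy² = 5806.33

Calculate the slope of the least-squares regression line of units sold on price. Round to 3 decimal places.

Sxx = Σx² − (Σx)²/n = 3448 − 2720.571429 = 727.428571
Sxy = Σxy − (Σx)(Σy)/n = 2955.5 − 3609.685714 = -654.185714
b = Sxy/Sxx = -654.185714/727.428571 = -0.899313

-0.899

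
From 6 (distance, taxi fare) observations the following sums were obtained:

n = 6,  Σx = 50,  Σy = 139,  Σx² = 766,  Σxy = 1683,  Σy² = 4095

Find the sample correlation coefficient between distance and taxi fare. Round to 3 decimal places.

Sxx = Σx² − (Σx)²/n = 766 − 416.666667 = 349.333333
Sxy = Σxy − (Σx)(Σy)/n = 1683 − 1158.333333 = 524.666667
Syy = Σy² − (Σy)²/n = 4095 − 3220.166667 = 874.833333
r = Sxy/√(Sxx·Syy) = 524.666667/√(305608.444444) = 524.666667/552.818636 = 0.949076

0.949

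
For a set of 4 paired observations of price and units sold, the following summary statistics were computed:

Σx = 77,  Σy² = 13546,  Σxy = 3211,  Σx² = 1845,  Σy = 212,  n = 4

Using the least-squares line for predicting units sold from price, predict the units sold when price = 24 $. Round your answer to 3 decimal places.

41.608

Sxx = Σx² − (Σx)²/n = 1845 − 1482.25 = 362.75
Sxy = Σxy − (Σx)(Σy)/n = 3211 − 4081 = -870
b = Sxy/Sxx = -870/362.75 = -2.398346
a = ȳ − b·x̄ = 53 − (-2.398346)·19.25 = 99.168160
ŷ(24) = a + b·24 = 99.168160 + (-2.398346)·24 = 41.607857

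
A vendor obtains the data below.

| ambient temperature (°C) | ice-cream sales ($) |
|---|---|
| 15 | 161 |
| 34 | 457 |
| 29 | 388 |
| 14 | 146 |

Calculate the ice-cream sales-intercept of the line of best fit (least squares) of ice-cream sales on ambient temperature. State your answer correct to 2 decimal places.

n = 4, Σx = 92, Σy = 1152, Σxy = 31249, Σx² = 2418
Sxx = Σx² − (Σx)²/n = 2418 − 2116 = 302
Sxy = Σxy − (Σx)(Σy)/n = 31249 − 26496 = 4753
b = Sxy/Sxx = 4753/302 = 15.738411
a = ȳ − b·x̄ = 288 − 15.738411·23 = -73.983444

-73.98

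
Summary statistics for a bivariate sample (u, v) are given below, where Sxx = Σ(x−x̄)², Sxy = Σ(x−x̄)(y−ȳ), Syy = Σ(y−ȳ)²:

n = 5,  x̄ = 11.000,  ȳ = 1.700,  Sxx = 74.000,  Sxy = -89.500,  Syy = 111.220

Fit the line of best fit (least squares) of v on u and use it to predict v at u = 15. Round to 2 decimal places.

b = Sxy/Sxx = -89.5/74 = -1.209459
a = ȳ − b·x̄ = 1.7 − (-1.209459)·11 = 15.004054
ŷ(15) = a + b·15 = 15.004054 + (-1.209459)·15 = -3.137838

-3.14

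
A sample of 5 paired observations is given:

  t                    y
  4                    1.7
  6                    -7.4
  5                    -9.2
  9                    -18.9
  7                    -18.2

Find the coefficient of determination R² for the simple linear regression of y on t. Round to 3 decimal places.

n = 5, Σx = 31, Σy = -52, Σxy = -381.1, Σx² = 207, Σy² = 830.74
Sxx = Σx² − (Σx)²/n = 207 − 192.2 = 14.8
Sxy = Σxy − (Σx)(Σy)/n = -381.1 − (-322.4) = -58.7
Syy = Σy² − (Σy)²/n = 830.74 − 540.8 = 289.94
R² = Sxy²/(Sxx·Syy) = (-58.7)²/(14.8·289.94) = 0.802983

0.803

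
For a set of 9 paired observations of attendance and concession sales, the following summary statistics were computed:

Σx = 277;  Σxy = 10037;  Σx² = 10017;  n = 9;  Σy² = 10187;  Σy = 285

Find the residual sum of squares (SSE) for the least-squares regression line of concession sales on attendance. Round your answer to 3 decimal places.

Sxx = Σx² − (Σx)²/n = 10017 − 8525.444444 = 1491.555556
Sxy = Σxy − (Σx)(Σy)/n = 10037 − 8771.666667 = 1265.333333
Syy = Σy² − (Σy)²/n = 10187 − 9025 = 1162
b = Sxy/Sxx = 1265.333333/1491.555556 = 0.848331
SSE = Syy − b·Sxy = 1162 − 0.848331·1265.333333 = 88.578069

88.578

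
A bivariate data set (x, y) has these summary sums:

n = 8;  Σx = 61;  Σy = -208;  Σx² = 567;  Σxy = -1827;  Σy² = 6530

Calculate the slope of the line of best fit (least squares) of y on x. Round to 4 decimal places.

Sxx = Σx² − (Σx)²/n = 567 − 465.125 = 101.875
Sxy = Σxy − (Σx)(Σy)/n = -1827 − (-1586) = -241
b = Sxy/Sxx = -241/101.875 = -2.365644

-2.3656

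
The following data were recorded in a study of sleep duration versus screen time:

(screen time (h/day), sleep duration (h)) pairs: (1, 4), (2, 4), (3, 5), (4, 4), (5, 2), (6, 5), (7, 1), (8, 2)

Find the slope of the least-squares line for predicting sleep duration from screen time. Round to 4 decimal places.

-0.3690

n = 8, Σx = 36, Σy = 27, Σxy = 106, Σx² = 204
Sxx = Σx² − (Σx)²/n = 204 − 162 = 42
Sxy = Σxy − (Σx)(Σy)/n = 106 − 121.5 = -15.5
b = Sxy/Sxx = -15.5/42 = -0.369048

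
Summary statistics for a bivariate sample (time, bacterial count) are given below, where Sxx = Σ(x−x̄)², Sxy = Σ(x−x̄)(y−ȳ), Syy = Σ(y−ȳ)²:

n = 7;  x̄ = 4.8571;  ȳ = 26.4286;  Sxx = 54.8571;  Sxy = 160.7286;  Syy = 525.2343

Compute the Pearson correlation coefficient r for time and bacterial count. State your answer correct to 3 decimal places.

0.947

r = Sxy/√(Sxx·Syy) = 160.7286/√(28812.830519) = 160.7286/169.743426 = 0.946891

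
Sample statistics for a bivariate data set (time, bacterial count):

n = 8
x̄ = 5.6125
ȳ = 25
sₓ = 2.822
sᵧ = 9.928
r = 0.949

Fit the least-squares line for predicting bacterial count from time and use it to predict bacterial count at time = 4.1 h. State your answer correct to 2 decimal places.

19.95

b = r · sᵧ/sₓ = 0.949 · 9.928/2.822 = 3.338651
a = ȳ − b·x̄ = 25 − 3.338651·5.6125 = 6.261823
ŷ(4.1) = a + b·4.1 = 6.261823 + 3.338651·4.1 = 19.950291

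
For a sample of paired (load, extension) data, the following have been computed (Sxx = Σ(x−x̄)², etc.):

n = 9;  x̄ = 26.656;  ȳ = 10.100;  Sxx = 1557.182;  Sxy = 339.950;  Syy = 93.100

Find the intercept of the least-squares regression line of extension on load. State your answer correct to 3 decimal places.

4.281

b = Sxy/Sxx = 339.95/1557.182 = 0.218311
a = ȳ − b·x̄ = 10.1 − 0.218311·26.656 = 4.280701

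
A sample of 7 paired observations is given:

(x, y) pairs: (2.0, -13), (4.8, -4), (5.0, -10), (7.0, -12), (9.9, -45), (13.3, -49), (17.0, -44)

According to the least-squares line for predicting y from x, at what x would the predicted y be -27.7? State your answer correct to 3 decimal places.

n = 7, Σx = 59, Σy = -177, Σxy = -2024.4, Σx² = 664.94
Sxx = Σx² − (Σx)²/n = 664.94 − 497.285714 = 167.654286
Sxy = Σxy − (Σx)(Σy)/n = -2024.4 − (-1491.857143) = -532.542857
b = Sxy/Sxx = -532.542857/167.654286 = -3.176434
a = ȳ − b·x̄ = -25.285714 − (-3.176434)·8.428571 = 1.487091
Set a + b·x = -27.7: x = (-27.7 − 1.487091) / (-3.176434) = 9.188633

9.189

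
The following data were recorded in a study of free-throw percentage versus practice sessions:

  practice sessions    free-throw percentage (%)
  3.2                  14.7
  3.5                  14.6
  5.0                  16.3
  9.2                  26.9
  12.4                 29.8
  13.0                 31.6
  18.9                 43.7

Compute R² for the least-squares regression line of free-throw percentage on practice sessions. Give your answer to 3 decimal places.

0.990

n = 7, Σx = 65.2, Σy = 177.6, Σxy = 2033.37, Σx² = 812.1, Σy² = 5214.84
Sxx = Σx² − (Σx)²/n = 812.1 − 607.291429 = 204.808571
Sxy = Σxy − (Σx)(Σy)/n = 2033.37 − 1654.217143 = 379.152857
Syy = Σy² − (Σy)²/n = 5214.84 − 4505.965714 = 708.874286
R² = Sxy²/(Sxx·Syy) = (379.152857)²/(204.808571·708.874286) = 0.990174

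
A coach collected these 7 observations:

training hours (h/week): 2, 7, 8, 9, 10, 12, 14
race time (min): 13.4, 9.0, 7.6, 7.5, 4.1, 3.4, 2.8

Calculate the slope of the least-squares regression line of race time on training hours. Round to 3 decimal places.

-0.948

n = 7, Σx = 62, Σy = 47.8, Σxy = 339.1, Σx² = 638
Sxx = Σx² − (Σx)²/n = 638 − 549.142857 = 88.857143
Sxy = Σxy − (Σx)(Σy)/n = 339.1 − 423.371429 = -84.271429
b = Sxy/Sxx = -84.271429/88.857143 = -0.948392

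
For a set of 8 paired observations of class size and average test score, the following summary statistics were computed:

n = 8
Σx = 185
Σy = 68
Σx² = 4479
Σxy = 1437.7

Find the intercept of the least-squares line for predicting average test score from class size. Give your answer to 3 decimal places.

24.018

Sxx = Σx² − (Σx)²/n = 4479 − 4278.125 = 200.875
Sxy = Σxy − (Σx)(Σy)/n = 1437.7 − 1572.5 = -134.8
b = Sxy/Sxx = -134.8/200.875 = -0.671064
a = ȳ − b·x̄ = 8.5 − (-0.671064)·23.125 = 24.018357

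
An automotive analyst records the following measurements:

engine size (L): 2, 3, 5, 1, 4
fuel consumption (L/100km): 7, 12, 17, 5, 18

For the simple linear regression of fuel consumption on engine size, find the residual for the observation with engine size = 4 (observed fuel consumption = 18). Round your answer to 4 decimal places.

n = 5, Σx = 15, Σy = 59, Σxy = 212, Σx² = 55
Sxx = Σx² − (Σx)²/n = 55 − 45 = 10
Sxy = Σxy − (Σx)(Σy)/n = 212 − 177 = 35
b = Sxy/Sxx = 35/10 = 3.5
a = ȳ − b·x̄ = 11.8 − 3.5·3 = 1.3
ŷ(4) = 1.3 + 3.5·4 = 15.3
residual = y − ŷ = 18 − 15.3 = 2.7

2.7000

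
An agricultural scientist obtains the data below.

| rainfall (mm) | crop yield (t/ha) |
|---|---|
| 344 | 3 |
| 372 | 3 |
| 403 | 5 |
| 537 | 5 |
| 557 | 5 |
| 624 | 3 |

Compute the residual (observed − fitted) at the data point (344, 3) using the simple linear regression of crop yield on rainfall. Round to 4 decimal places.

-0.6921

n = 6, Σx = 2837, Σy = 24, Σxy = 11505, Σx² = 1407123
Sxx = Σx² − (Σx)²/n = 1407123 − 1341428.166667 = 65694.833333
Sxy = Σxy − (Σx)(Σy)/n = 11505 − 11348 = 157
b = Sxy/Sxx = 157/65694.833333 = 0.002390
a = ȳ − b·x̄ = 4 − 0.002390·472.833333 = 2.870005
ŷ(344) = 2.870005 + 0.002390·344 = 3.692109
residual = y − ŷ = 3 − 3.692109 = -0.692109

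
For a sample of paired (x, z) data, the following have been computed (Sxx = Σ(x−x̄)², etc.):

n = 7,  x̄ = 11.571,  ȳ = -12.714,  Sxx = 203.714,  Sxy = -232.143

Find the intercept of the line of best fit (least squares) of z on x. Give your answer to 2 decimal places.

0.47

b = Sxy/Sxx = -232.143/203.714 = -1.139553
a = ȳ − b·x̄ = -12.714 − (-1.139553)·11.571 = 0.471773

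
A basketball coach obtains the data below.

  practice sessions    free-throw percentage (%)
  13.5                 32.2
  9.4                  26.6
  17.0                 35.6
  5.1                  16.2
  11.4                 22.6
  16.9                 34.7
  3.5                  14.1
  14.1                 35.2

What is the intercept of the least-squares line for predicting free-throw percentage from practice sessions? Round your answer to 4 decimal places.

8.5059

n = 8, Σx = 90.9, Σy = 217.2, Σxy = 2762.3, Σx² = 1212.25
Sxx = Σx² − (Σx)²/n = 1212.25 − 1032.85125 = 179.39875
Sxy = Σxy − (Σx)(Σy)/n = 2762.3 − 2467.935 = 294.365
b = Sxy/Sxx = 294.365/179.39875 = 1.640842
a = ȳ − b·x̄ = 27.15 − 1.640842·11.3625 = 8.505933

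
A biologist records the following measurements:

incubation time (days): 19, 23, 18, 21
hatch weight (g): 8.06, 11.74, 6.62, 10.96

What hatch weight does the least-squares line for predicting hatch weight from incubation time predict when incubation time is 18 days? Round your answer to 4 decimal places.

n = 4, Σx = 81, Σy = 37.38, Σxy = 772.48, Σx² = 1655
Sxx = Σx² − (Σx)²/n = 1655 − 1640.25 = 14.75
Sxy = Σxy − (Σx)(Σy)/n = 772.48 − 756.945 = 15.535
b = Sxy/Sxx = 15.535/14.75 = 1.053220
a = ȳ − b·x̄ = 9.345 − 1.053220·20.25 = -11.982712
ŷ(18) = a + b·18 = -11.982712 + 1.053220·18 = 6.975254

6.9753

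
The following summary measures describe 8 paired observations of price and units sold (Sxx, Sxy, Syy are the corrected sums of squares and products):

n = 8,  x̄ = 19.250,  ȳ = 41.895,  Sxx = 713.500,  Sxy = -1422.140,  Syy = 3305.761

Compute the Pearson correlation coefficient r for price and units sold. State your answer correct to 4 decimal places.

r = Sxy/√(Sxx·Syy) = -1422.14/√(2358660.4735) = -1422.14/1535.793109 = -0.925997

-0.9260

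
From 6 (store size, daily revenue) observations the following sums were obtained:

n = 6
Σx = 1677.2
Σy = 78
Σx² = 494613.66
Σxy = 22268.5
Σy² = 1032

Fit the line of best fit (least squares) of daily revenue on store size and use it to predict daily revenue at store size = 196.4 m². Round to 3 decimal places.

11.501

Sxx = Σx² − (Σx)²/n = 494613.66 − 468833.306667 = 25780.353333
Sxy = Σxy − (Σx)(Σy)/n = 22268.5 − 21803.6 = 464.9
b = Sxy/Sxx = 464.9/25780.353333 = 0.018033
a = ȳ − b·x̄ = 13 − 0.018033·279.533333 = 7.959144
ŷ(196.4) = a + b·196.4 = 7.959144 + 0.018033·196.4 = 11.500847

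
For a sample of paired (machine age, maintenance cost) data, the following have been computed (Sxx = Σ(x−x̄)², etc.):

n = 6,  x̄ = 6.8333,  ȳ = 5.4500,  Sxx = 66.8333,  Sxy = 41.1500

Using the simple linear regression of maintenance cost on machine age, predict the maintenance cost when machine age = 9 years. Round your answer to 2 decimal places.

6.78

b = Sxy/Sxx = 41.15/66.8333 = 0.615711
a = ȳ − b·x̄ = 5.45 − 0.615711·6.8333 = 1.242662
ŷ(9) = a + b·9 = 1.242662 + 0.615711·9 = 6.784061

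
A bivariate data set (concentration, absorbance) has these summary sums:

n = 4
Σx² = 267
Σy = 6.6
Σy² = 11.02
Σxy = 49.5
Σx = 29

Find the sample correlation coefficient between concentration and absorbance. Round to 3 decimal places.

Sxx = Σx² − (Σx)²/n = 267 − 210.25 = 56.75
Sxy = Σxy − (Σx)(Σy)/n = 49.5 − 47.85 = 1.65
Syy = Σy² − (Σy)²/n = 11.02 − 10.89 = 0.13
r = Sxy/√(Sxx·Syy) = 1.65/√(7.3775) = 1.65/2.716155 = 0.607476

0.607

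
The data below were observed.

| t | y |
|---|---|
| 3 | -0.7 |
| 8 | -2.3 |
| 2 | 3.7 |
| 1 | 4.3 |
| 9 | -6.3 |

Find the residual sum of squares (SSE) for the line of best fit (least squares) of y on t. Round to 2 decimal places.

10.72

n = 5, Σx = 23, Σy = -1.3, Σxy = -65.5, Σx² = 159, Σy² = 77.65
Sxx = Σx² − (Σx)²/n = 159 − 105.8 = 53.2
Sxy = Σxy − (Σx)(Σy)/n = -65.5 − (-5.98) = -59.52
Syy = Σy² − (Σy)²/n = 77.65 − 0.338 = 77.312
b = Sxy/Sxx = -59.52/53.2 = -1.118797
SSE = Syy − b·Sxy = 77.312 − (-1.118797)·(-59.52) = 10.721203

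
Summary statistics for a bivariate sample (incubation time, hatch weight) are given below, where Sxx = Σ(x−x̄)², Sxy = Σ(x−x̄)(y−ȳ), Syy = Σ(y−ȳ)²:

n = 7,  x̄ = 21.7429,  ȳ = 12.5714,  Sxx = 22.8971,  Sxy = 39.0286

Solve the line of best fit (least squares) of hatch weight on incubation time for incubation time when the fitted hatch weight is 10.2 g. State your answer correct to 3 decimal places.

20.352

b = Sxy/Sxx = 39.0286/22.8971 = 1.704522
a = ȳ − b·x̄ = 12.5714 − 1.704522·21.7429 = -24.489841
Set a + b·x = 10.2: x = (10.2 − (-24.489841)) / 1.704522 = 20.351659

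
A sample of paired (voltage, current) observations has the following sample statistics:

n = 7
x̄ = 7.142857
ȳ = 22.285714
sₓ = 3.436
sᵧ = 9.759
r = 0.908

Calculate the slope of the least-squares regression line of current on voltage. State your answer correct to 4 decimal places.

2.5789

b = r · sᵧ/sₓ = 0.908 · 9.759/3.436 = 2.578921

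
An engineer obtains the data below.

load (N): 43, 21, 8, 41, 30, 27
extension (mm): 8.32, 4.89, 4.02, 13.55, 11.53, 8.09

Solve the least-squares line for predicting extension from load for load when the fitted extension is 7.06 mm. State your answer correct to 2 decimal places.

n = 6, Σx = 170, Σy = 50.4, Σxy = 1612.49, Σx² = 5664
Sxx = Σx² − (Σx)²/n = 5664 − 4816.666667 = 847.333333
Sxy = Σxy − (Σx)(Σy)/n = 1612.49 − 1428 = 184.49
b = Sxy/Sxx = 184.49/847.333333 = 0.217730
a = ȳ − b·x̄ = 8.4 − 0.217730·28.333333 = 2.230980
Set a + b·x = 7.06: x = (7.06 − 2.230980) / 0.217730 = 22.178926

22.18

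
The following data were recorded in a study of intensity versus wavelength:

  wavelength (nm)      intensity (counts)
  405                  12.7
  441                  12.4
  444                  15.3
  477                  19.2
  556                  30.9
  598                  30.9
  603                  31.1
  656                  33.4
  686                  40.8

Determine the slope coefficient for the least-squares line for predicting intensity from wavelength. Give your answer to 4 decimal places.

0.0994

n = 9, Σx = 4866, Σy = 226.7, Σxy = 130874.6, Σx² = 2714452
Sxx = Σx² − (Σx)²/n = 2714452 − 2630884 = 83568
Sxy = Σxy − (Σx)(Σy)/n = 130874.6 − 122569.133333 = 8305.466667
b = Sxy/Sxx = 8305.466667/83568 = 0.099386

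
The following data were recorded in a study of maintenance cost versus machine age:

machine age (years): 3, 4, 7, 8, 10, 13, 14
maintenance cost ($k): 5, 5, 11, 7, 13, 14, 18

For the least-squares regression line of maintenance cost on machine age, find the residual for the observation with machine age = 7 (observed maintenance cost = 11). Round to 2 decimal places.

2.15

n = 7, Σx = 59, Σy = 73, Σxy = 732, Σx² = 603
Sxx = Σx² − (Σx)²/n = 603 − 497.285714 = 105.714286
Sxy = Σxy − (Σx)(Σy)/n = 732 − 615.285714 = 116.714286
b = Sxy/Sxx = 116.714286/105.714286 = 1.104054
a = ȳ − b·x̄ = 10.428571 − 1.104054·8.428571 = 1.122973
ŷ(7) = 1.122973 + 1.104054·7 = 8.851351
residual = y − ŷ = 11 − 8.851351 = 2.148649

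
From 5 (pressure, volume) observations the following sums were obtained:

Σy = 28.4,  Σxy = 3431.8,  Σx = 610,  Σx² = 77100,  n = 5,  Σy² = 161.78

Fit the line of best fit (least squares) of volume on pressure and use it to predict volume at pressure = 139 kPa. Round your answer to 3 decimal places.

5.471

Sxx = Σx² − (Σx)²/n = 77100 − 74420 = 2680
Sxy = Σxy − (Σx)(Σy)/n = 3431.8 − 3464.8 = -33
b = Sxy/Sxx = -33/2680 = -0.012313
a = ȳ − b·x̄ = 5.68 − (-0.012313)·122 = 7.182239
ŷ(139) = a + b·139 = 7.182239 + (-0.012313)·139 = 5.470672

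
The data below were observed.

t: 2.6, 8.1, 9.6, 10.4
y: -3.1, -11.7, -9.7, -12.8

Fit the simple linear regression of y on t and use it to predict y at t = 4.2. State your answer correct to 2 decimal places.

-5.31

n = 4, Σx = 30.7, Σy = -37.3, Σxy = -329.07, Σx² = 272.69
Sxx = Σx² − (Σx)²/n = 272.69 − 235.6225 = 37.0675
Sxy = Σxy − (Σx)(Σy)/n = -329.07 − (-286.2775) = -42.7925
b = Sxy/Sxx = -42.7925/37.0675 = -1.154448
a = ȳ − b·x̄ = -9.325 − (-1.154448)·7.675 = -0.464612
ŷ(4.2) = a + b·4.2 = -0.464612 + (-1.154448)·4.2 = -5.313293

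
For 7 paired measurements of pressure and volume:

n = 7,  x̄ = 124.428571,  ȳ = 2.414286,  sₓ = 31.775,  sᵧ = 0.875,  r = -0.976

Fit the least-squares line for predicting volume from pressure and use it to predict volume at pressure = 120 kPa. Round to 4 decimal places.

2.5333

b = r · sᵧ/sₓ = -0.976 · 0.875/31.775 = -0.026876
a = ȳ − b·x̄ = 2.414286 − (-0.026876)·124.428571 = 5.758487
ŷ(120) = a + b·120 = 5.758487 + (-0.026876)·120 = 2.533310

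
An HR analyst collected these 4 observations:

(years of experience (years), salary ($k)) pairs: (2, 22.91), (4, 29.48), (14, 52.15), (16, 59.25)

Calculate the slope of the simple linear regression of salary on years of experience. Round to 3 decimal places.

n = 4, Σx = 36, Σy = 163.79, Σxy = 1841.84, Σx² = 472
Sxx = Σx² − (Σx)²/n = 472 − 324 = 148
Sxy = Σxy − (Σx)(Σy)/n = 1841.84 − 1474.11 = 367.73
b = Sxy/Sxx = 367.73/148 = 2.484662

2.485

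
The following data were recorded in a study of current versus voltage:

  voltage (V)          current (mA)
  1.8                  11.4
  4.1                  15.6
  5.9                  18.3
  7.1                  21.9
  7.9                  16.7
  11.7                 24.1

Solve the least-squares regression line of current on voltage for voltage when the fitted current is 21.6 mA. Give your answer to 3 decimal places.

9.425

n = 6, Σx = 38.5, Σy = 108, Σxy = 761.84, Σx² = 304.57
Sxx = Σx² − (Σx)²/n = 304.57 − 247.041667 = 57.528333
Sxy = Σxy − (Σx)(Σy)/n = 761.84 − 693 = 68.84
b = Sxy/Sxx = 68.84/57.528333 = 1.196628
a = ȳ − b·x̄ = 18 − 1.196628·6.416667 = 10.321639
Set a + b·x = 21.6: x = (21.6 − 10.321639) / 1.196628 = 9.425121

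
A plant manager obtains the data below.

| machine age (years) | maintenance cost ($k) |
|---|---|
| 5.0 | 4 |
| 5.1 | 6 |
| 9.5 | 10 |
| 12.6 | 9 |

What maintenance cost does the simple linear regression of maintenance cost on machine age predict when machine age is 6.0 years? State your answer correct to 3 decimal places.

5.967

n = 4, Σx = 32.2, Σy = 29, Σxy = 259, Σx² = 300.02
Sxx = Σx² − (Σx)²/n = 300.02 − 259.21 = 40.81
Sxy = Σxy − (Σx)(Σy)/n = 259 − 233.45 = 25.55
b = Sxy/Sxx = 25.55/40.81 = 0.626072
a = ȳ − b·x̄ = 7.25 − 0.626072·8.05 = 2.210120
ŷ(6.0) = a + b·6.0 = 2.210120 + 0.626072·6 = 5.966552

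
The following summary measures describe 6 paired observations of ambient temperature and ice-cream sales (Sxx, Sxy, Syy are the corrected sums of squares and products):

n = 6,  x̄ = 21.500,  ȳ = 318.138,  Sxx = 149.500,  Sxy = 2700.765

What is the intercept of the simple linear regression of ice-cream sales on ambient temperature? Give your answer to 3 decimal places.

-70.266

b = Sxy/Sxx = 2700.765/149.5 = 18.065318
a = ȳ − b·x̄ = 318.138 − 18.065318·21.5 = -70.266331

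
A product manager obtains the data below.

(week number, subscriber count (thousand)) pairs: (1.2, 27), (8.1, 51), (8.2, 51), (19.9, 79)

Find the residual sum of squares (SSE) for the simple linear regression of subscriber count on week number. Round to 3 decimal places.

21.185

n = 4, Σx = 37.4, Σy = 208, Σxy = 2435.8, Σx² = 530.3, Σy² = 12172
Sxx = Σx² − (Σx)²/n = 530.3 − 349.69 = 180.61
Sxy = Σxy − (Σx)(Σy)/n = 2435.8 − 1944.8 = 491
Syy = Σy² − (Σy)²/n = 12172 − 10816 = 1356
b = Sxy/Sxx = 491/180.61 = 2.718565
SSE = Syy − b·Sxy = 1356 − 2.718565·491 = 21.184652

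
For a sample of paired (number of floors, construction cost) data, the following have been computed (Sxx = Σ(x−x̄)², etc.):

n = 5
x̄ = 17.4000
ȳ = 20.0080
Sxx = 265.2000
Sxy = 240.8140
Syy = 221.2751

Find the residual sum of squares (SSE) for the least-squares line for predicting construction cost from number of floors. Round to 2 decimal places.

b = Sxy/Sxx = 240.814/265.2 = 0.908047
SSE = Syy − b·Sxy = 221.2751 − 0.908047·240.814 = 2.604728

2.60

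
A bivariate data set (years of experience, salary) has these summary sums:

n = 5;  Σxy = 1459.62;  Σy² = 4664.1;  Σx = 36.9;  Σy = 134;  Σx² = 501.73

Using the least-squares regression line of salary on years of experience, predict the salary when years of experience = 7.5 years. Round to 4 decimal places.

27.0462

Sxx = Σx² − (Σx)²/n = 501.73 − 272.322 = 229.408
Sxy = Σxy − (Σx)(Σy)/n = 1459.62 − 988.92 = 470.7
b = Sxy/Sxx = 470.7/229.408 = 2.051803
a = ȳ − b·x̄ = 26.8 − 2.051803·7.38 = 11.657695
ŷ(7.5) = a + b·7.5 = 11.657695 + 2.051803·7.5 = 27.046216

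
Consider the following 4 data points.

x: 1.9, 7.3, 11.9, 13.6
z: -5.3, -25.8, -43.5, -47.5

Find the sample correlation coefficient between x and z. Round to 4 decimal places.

n = 4, Σx = 34.7, Σy = -122.1, Σxy = -1362.06, Σx² = 383.47, Σy² = 4842.23
Sxx = Σx² − (Σx)²/n = 383.47 − 301.0225 = 82.4475
Sxy = Σxy − (Σx)(Σy)/n = -1362.06 − (-1059.2175) = -302.8425
Syy = Σy² − (Σy)²/n = 4842.23 − 3727.1025 = 1115.1275
r = Sxy/√(Sxx·Syy) = -302.8425/√(91939.474556) = -302.8425/303.215228 = -0.998771

-0.9988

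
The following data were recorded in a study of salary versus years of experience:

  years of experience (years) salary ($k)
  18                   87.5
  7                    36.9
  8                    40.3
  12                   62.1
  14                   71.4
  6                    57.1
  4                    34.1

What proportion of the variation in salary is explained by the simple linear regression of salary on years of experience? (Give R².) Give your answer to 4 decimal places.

n = 7, Σx = 69, Σy = 389.4, Σxy = 4379.5, Σx² = 829, Σy² = 24019.54
Sxx = Σx² − (Σx)²/n = 829 − 680.142857 = 148.857143
Sxy = Σxy − (Σx)(Σy)/n = 4379.5 − 3838.371429 = 541.128571
Syy = Σy² − (Σy)²/n = 24019.54 − 21661.765714 = 2357.774286
R² = Sxy²/(Sxx·Syy) = (541.128571)²/(148.857143·2357.774286) = 0.834313

0.8343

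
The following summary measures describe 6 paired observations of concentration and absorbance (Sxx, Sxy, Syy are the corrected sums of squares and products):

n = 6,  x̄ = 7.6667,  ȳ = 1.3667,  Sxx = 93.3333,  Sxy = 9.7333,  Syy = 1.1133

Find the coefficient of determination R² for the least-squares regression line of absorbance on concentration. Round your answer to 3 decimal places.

R² = Sxy²/(Sxx·Syy) = (9.7333)²/(93.3333·1.1133) = 0.911741

0.912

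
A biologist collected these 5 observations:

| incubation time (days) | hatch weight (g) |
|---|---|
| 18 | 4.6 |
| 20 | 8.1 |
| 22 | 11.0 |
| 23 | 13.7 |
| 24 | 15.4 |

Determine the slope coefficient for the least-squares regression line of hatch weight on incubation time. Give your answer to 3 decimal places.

n = 5, Σx = 107, Σy = 52.8, Σxy = 1171.5, Σx² = 2313
Sxx = Σx² − (Σx)²/n = 2313 − 2289.8 = 23.2
Sxy = Σxy − (Σx)(Σy)/n = 1171.5 − 1129.92 = 41.58
b = Sxy/Sxx = 41.58/23.2 = 1.792241

1.792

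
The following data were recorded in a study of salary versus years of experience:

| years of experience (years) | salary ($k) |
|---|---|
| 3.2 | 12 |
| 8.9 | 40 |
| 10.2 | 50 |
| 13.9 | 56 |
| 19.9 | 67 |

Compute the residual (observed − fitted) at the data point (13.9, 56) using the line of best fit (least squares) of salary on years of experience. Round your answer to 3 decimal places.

2.404

n = 5, Σx = 56.1, Σy = 225, Σxy = 3016.1, Σx² = 782.71
Sxx = Σx² − (Σx)²/n = 782.71 − 629.442 = 153.268
Sxy = Σxy − (Σx)(Σy)/n = 3016.1 − 2524.5 = 491.6
b = Sxy/Sxx = 491.6/153.268 = 3.207454
a = ȳ − b·x̄ = 45 − 3.207454·11.22 = 9.012370
ŷ(13.9) = 9.012370 + 3.207454·13.9 = 53.595976
residual = y − ŷ = 56 − 53.595976 = 2.404024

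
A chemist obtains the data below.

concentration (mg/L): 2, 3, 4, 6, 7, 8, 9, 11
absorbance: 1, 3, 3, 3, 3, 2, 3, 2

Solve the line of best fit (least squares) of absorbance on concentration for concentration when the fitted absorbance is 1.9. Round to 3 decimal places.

n = 8, Σx = 50, Σy = 20, Σxy = 127, Σx² = 380
Sxx = Σx² − (Σx)²/n = 380 − 312.5 = 67.5
Sxy = Σxy − (Σx)(Σy)/n = 127 − 125 = 2
b = Sxy/Sxx = 2/67.5 = 0.029630
a = ȳ − b·x̄ = 2.5 − 0.029630·6.25 = 2.314815
Set a + b·x = 1.9: x = (1.9 − 2.314815) / 0.029630 = -14

-14.000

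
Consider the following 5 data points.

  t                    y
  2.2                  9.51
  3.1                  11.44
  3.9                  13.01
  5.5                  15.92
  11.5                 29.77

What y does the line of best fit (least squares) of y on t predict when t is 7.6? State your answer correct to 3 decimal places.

21.077

n = 5, Σx = 26.2, Σy = 79.65, Σxy = 537.04, Σx² = 192.16
Sxx = Σx² − (Σx)²/n = 192.16 − 137.288 = 54.872
Sxy = Σxy − (Σx)(Σy)/n = 537.04 − 417.366 = 119.674
b = Sxy/Sxx = 119.674/54.872 = 2.180967
a = ȳ − b·x̄ = 15.93 − 2.180967·5.24 = 4.501735
ŷ(7.6) = a + b·7.6 = 4.501735 + 2.180967·7.6 = 21.077081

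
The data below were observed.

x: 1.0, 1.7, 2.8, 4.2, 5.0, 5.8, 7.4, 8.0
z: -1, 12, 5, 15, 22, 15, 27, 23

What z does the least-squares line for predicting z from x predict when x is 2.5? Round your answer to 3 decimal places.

n = 8, Σx = 35.9, Σy = 118, Σxy = 677.2, Σx² = 206.77
Sxx = Σx² − (Σx)²/n = 206.77 − 161.10125 = 45.66875
Sxy = Σxy − (Σx)(Σy)/n = 677.2 − 529.525 = 147.675
b = Sxy/Sxx = 147.675/45.66875 = 3.233612
a = ȳ − b·x̄ = 14.75 − 3.233612·4.4875 = 0.239168
ŷ(2.5) = a + b·2.5 = 0.239168 + 3.233612·2.5 = 8.323197

8.323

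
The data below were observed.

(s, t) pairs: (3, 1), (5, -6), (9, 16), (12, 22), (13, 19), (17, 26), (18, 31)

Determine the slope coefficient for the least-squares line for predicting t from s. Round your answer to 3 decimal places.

2.211

n = 7, Σx = 77, Σy = 109, Σxy = 1628, Σx² = 1041
Sxx = Σx² − (Σx)²/n = 1041 − 847 = 194
Sxy = Σxy − (Σx)(Σy)/n = 1628 − 1199 = 429
b = Sxy/Sxx = 429/194 = 2.211340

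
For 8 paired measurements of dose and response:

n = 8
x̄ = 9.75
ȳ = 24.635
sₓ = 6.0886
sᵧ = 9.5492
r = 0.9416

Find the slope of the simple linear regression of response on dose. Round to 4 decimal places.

b = r · sᵧ/sₓ = 0.9416 · 9.5492/6.0886 = 1.476781

1.4768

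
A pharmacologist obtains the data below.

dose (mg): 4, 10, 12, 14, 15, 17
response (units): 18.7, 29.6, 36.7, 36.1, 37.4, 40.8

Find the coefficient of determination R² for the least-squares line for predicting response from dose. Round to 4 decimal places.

0.9531

n = 6, Σx = 72, Σy = 199.3, Σxy = 2571.2, Σx² = 970, Σy² = 6939.35
Sxx = Σx² − (Σx)²/n = 970 − 864 = 106
Sxy = Σxy − (Σx)(Σy)/n = 2571.2 − 2391.6 = 179.6
Syy = Σy² − (Σy)²/n = 6939.35 − 6620.081667 = 319.268333
R² = Sxy²/(Sxx·Syy) = (179.6)²/(106·319.268333) = 0.953127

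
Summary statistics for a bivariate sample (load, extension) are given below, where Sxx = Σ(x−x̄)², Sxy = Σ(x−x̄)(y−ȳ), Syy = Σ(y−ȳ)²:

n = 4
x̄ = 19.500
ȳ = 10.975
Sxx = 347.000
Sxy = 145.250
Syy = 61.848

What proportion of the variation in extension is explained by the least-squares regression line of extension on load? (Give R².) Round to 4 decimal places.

0.9831

R² = Sxy²/(Sxx·Syy) = (145.25)²/(347·61.848) = 0.983053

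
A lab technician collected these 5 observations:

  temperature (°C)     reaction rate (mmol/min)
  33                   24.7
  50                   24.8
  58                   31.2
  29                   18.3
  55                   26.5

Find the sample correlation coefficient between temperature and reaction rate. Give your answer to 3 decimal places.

n = 5, Σx = 225, Σy = 125.5, Σxy = 5852.9, Σx² = 10819, Σy² = 3235.71
Sxx = Σx² − (Σx)²/n = 10819 − 10125 = 694
Sxy = Σxy − (Σx)(Σy)/n = 5852.9 − 5647.5 = 205.4
Syy = Σy² − (Σy)²/n = 3235.71 − 3150.05 = 85.66
r = Sxy/√(Sxx·Syy) = 205.4/√(59448.04) = 205.4/243.819687 = 0.842426

0.842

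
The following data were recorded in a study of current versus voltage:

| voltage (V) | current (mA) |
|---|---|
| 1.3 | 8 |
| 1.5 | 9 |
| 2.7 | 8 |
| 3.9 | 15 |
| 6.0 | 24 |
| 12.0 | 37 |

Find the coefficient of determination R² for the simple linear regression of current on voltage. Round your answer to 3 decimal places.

n = 6, Σx = 27.4, Σy = 101, Σxy = 692, Σx² = 206.44, Σy² = 2379
Sxx = Σx² − (Σx)²/n = 206.44 − 125.126667 = 81.313333
Sxy = Σxy − (Σx)(Σy)/n = 692 − 461.233333 = 230.766667
Syy = Σy² − (Σy)²/n = 2379 − 1700.166667 = 678.833333
R² = Sxy²/(Sxx·Syy) = (230.766667)²/(81.313333·678.833333) = 0.964764

0.965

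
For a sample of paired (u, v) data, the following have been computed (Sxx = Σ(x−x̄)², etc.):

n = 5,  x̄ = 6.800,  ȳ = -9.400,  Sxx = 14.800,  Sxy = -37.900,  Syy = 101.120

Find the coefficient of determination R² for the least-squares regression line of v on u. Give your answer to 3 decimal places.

R² = Sxy²/(Sxx·Syy) = (-37.9)²/(14.8·101.12) = 0.959798

0.960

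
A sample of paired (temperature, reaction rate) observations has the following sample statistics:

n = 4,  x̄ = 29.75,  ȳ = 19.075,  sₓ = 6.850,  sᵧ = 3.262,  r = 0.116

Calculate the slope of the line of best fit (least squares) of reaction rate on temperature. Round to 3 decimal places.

b = r · sᵧ/sₓ = 0.116 · 3.262/6.85 = 0.055240

0.055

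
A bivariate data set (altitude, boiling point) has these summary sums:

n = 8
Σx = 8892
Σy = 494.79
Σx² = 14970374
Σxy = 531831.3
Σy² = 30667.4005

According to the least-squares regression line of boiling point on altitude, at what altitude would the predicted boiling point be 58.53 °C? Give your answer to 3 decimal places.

2042.789

Sxx = Σx² − (Σx)²/n = 14970374 − 9883458 = 5086916
Sxy = Σxy − (Σx)(Σy)/n = 531831.3 − 549959.085 = -18127.785
b = Sxy/Sxx = -18127.785/5086916 = -0.003564
a = ȳ − b·x̄ = 61.84875 − (-0.003564)·1111.5 = 65.809703
Set a + b·x = 58.53: x = (58.53 − 65.809703) / (-0.003564) = 2042.788763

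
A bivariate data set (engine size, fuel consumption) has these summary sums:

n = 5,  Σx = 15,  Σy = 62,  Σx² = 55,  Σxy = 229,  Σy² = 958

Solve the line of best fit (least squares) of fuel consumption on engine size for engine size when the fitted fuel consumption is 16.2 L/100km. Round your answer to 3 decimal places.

3.884

Sxx = Σx² − (Σx)²/n = 55 − 45 = 10
Sxy = Σxy − (Σx)(Σy)/n = 229 − 186 = 43
b = Sxy/Sxx = 43/10 = 4.3
a = ȳ − b·x̄ = 12.4 − 4.3·3 = -0.5
Set a + b·x = 16.2: x = (16.2 − (-0.5)) / 4.3 = 3.883721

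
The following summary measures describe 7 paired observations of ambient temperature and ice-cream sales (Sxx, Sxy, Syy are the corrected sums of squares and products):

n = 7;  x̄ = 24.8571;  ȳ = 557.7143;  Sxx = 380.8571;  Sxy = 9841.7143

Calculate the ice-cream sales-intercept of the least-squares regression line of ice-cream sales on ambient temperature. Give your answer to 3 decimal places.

-84.617

b = Sxy/Sxx = 9841.7143/380.8571 = 25.840963
a = ȳ − b·x̄ = 557.7143 − 25.840963·24.8571 = -84.617106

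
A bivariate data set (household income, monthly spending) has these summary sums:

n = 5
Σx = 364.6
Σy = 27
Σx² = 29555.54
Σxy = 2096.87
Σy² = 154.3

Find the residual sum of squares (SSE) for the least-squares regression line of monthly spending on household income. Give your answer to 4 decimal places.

2.9789

Sxx = Σx² − (Σx)²/n = 29555.54 − 26586.632 = 2968.908
Sxy = Σxy − (Σx)(Σy)/n = 2096.87 − 1968.84 = 128.03
Syy = Σy² − (Σy)²/n = 154.3 − 145.8 = 8.5
b = Sxy/Sxx = 128.03/2968.908 = 0.043124
SSE = Syy − b·Sxy = 8.5 − 0.043124·128.03 = 2.978886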